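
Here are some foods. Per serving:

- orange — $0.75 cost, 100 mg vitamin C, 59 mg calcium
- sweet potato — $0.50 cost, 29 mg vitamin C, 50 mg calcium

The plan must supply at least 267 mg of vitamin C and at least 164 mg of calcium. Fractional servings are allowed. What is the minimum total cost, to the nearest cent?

Two binding constraints pin down two serving amounts, so the optimal mix uses at most two foods. The candidates are each food alone (scaled to the tighter of vitamin C/calcium) and each pair with both constraints tight.
orange only: max(267/100, 164/59) = 2.78 servings → $2.08.
sweet potato only: max(267/29, 164/50) = 9.207 servings → $4.60.
orange + sweet potato with both tight: 2.613 servings and 0.1967 servings → $2.06.
Cheapest feasible corner: $2.06.

$2.06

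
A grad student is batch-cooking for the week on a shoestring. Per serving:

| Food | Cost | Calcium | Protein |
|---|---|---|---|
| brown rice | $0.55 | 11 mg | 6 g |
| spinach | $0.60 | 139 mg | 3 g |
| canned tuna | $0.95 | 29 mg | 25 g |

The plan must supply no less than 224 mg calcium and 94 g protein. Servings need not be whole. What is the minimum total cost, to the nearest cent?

Compare the cost at each extreme point of the feasible region.
brown rice only: max(224/11, 94/6) = 20.36 servings → $11.20.
spinach only: max(224/139, 94/3) = 31.33 servings → $18.80.
canned tuna only: max(224/29, 94/25) = 7.724 servings → $7.34.
brown rice + spinach with both tight: 15.47 servings and 0.387 servings → $8.74.
brown rice + canned tuna: intersection lies outside the first quadrant.
spinach + canned tuna with both tight: 0.8483 servings and 3.658 servings → $3.98.
The minimum over all feasible corners is $3.98.

$3.98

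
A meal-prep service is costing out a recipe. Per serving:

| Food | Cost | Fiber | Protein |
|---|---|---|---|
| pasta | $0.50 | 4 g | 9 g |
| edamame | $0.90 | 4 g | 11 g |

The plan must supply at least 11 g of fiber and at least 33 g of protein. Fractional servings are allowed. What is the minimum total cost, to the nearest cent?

$1.83

Two binding constraints pin down two serving amounts, so the optimal mix uses at most two foods. The candidates are each food alone (scaled to the tighter of fiber/protein) and each pair with both constraints tight.
pasta only: max(11/4, 33/9) = 3.667 servings → $1.83.
edamame only: max(11/4, 33/11) = 3 servings → $2.70.
pasta + edamame with both targets exact would need a negative amount; discard.
Cheapest feasible corner: $1.83.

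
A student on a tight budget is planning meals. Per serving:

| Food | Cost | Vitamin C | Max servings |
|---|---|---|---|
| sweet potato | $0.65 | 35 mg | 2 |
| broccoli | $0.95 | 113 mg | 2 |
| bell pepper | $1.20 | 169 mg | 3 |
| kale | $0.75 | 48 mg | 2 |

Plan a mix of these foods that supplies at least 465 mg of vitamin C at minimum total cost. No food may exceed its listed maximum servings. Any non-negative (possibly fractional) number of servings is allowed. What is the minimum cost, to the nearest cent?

Cost per mg of vitamin C: bell pepper $0.0071, broccoli $0.0084, kale $0.0156, sweet potato $0.0186.
Take 2.751 servings of bell pepper: +465.0 mg vitamin C for $3.30 (total $3.30, still need 0.0 mg).
Greedy by cheapest-per-mg is optimal for a single linear constraint, so the minimum cost is $3.30.

$3.30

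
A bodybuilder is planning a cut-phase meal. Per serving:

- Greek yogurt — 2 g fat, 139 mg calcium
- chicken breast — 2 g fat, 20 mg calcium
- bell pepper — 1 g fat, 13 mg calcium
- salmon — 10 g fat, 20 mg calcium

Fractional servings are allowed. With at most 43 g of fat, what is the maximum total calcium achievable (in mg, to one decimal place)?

2988.5 mg

Calcium per g fat: Greek yogurt 69.5, bell pepper 13, chicken breast 10, salmon 2.
With no serving limits, spend the whole fat allowance on Greek yogurt: 43 g / 2 g × 139 mg = 2988.5 mg.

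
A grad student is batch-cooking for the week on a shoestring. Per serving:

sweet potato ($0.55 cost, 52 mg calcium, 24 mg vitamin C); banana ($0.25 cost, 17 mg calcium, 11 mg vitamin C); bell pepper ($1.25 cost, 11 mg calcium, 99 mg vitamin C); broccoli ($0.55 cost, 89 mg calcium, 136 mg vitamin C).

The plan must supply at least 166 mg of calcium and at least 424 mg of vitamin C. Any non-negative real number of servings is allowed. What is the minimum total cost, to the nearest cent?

This is a tiny linear program; its minimum lies at a vertex of the feasible set. List the vertices and price them.
sweet potato only: max(166/52, 424/24) = 17.67 servings → $9.72.
banana only: max(166/17, 424/11) = 38.55 servings → $9.64.
bell pepper only: max(166/11, 424/99) = 15.09 servings → $18.86.
broccoli only: max(166/89, 424/136) = 3.118 servings → $1.71.
sweet potato + banana with both targets exact would need a negative amount; discard.
sweet potato + bell pepper with both tight: 2.41 servings and 3.699 servings → $5.95.
sweet potato + broccoli: intersection lies outside the first quadrant.
banana + bell pepper with both tight: 7.535 servings and 3.446 servings → $6.19.
banana + broccoli: intersection lies outside the first quadrant.
bell pepper + broccoli with both tight: 2.072 servings and 1.609 servings → $3.48.
Cheapest feasible corner: $1.71.

$1.71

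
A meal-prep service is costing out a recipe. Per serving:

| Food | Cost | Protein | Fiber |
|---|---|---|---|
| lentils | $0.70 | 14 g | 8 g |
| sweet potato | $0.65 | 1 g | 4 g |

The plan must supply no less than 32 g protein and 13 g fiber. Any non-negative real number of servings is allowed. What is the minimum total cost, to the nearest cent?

Two binding constraints pin down two serving amounts, so the optimal mix uses at most two foods. The candidates are each food alone (scaled to the tighter of protein/fiber) and each pair with both constraints tight.
lentils only: max(32/14, 13/8) = 2.286 servings → $1.60.
sweet potato only: max(32/1, 13/4) = 32 servings → $20.80.
lentils + sweet potato: intersection lies outside the first quadrant.
The minimum over all feasible corners is $1.60.

$1.60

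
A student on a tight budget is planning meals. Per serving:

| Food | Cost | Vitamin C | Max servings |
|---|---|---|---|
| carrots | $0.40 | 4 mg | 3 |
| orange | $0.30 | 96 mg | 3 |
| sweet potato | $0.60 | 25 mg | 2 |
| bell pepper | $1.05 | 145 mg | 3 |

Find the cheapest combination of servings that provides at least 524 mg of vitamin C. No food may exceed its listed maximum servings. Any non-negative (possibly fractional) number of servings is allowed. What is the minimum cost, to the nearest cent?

Cost per mg of vitamin C: orange $0.0031, bell pepper $0.0072, sweet potato $0.0240, carrots $0.1000.
Take 3 servings of orange: +288.0 mg vitamin C for $0.90 (total $0.90, still need 236.0 mg).
Take 1.628 servings of bell pepper: +236.0 mg vitamin C for $1.71 (total $2.61, still need 0.0 mg).
Greedy by cheapest-per-mg is optimal for a single linear constraint, so the minimum cost is $2.61.

$2.61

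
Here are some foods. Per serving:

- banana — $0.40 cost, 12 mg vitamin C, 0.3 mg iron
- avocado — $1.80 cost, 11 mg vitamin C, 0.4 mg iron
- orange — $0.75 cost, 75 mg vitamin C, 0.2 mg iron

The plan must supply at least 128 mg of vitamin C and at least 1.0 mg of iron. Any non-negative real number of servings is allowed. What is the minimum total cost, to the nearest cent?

$1.97

This is a tiny linear program; its minimum lies at a vertex of the feasible set. List the vertices and price them.
banana only: max(128/12, 1.0/0.3) = 10.67 servings → $4.27.
avocado only: max(128/11, 1.0/0.4) = 11.64 servings → $20.95.
orange only: max(128/75, 1.0/0.2) = 5 servings → $3.75.
banana + avocado: intersection lies outside the first quadrant.
banana + orange with both tight: 2.458 servings and 1.313 servings → $1.97.
avocado + orange with both tight: 1.777 servings and 1.446 servings → $4.28.
The minimum over all feasible corners is $1.97.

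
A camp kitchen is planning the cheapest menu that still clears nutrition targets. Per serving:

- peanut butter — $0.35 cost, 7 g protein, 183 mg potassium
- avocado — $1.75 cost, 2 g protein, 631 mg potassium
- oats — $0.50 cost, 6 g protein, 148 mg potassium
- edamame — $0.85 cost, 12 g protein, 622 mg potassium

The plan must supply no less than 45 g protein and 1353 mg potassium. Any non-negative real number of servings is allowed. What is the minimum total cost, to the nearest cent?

At the optimum either one food covers both requirements or two foods hit both targets exactly; no other combination can be cheaper.
peanut butter only: max(45/7, 1353/183) = 7.393 servings → $2.59.
avocado only: max(45/2, 1353/631) = 22.5 servings → $39.38.
oats only: max(45/6, 1353/148) = 9.142 servings → $4.57.
edamame only: max(45/12, 1353/622) = 3.75 servings → $3.19.
peanut butter + avocado with both tight: 6.341 servings and 0.3051 servings → $2.75.
peanut butter + oats: intersection lies outside the first quadrant.
peanut butter + edamame with both tight: 5.447 servings and 0.5728 servings → $2.39.
avocado + oats with both tight: 0.4178 servings and 7.361 servings → $4.41.
avocado + edamame: the both-tight solution has a negative serving — not a feasible corner.
oats + edamame with both tight: 6.009 servings and 0.7454 servings → $3.64.
So the least-cost plan costs $2.39.

$2.39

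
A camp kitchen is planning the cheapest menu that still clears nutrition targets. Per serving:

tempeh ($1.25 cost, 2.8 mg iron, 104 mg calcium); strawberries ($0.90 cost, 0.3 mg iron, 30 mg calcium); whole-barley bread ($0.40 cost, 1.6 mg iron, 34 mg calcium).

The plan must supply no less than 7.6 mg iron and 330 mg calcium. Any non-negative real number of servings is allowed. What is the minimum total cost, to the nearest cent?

$3.88

Two binding constraints pin down two serving amounts, so the optimal mix uses at most two foods. The candidates are each food alone (scaled to the tighter of iron/calcium) and each pair with both constraints tight.
tempeh only: max(7.6/2.8, 330/104) = 3.173 servings → $3.97.
strawberries only: max(7.6/0.3, 330/30) = 25.33 servings → $22.80.
whole-barley bread only: max(7.6/1.6, 330/34) = 9.706 servings → $3.88.
tempeh + strawberries with both tight: 2.443 servings and 2.53 servings → $5.33.
tempeh + whole-barley bread: intersection lies outside the first quadrant.
strawberries + whole-barley bread with both tight: 7.132 servings and 3.413 servings → $7.78.
So the least-cost plan costs $3.88.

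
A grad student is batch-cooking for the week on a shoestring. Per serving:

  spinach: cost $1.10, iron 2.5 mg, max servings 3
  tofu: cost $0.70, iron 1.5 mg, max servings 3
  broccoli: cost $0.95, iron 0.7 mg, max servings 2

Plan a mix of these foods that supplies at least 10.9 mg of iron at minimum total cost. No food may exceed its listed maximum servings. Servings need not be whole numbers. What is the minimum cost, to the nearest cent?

$4.89

Cost per mg of iron: spinach $0.4400, tofu $0.4667, broccoli $1.3571.
Take 3 servings of spinach: +7.5 mg iron for $3.30 (total $3.30, still need 3.4 mg).
Take 2.267 servings of tofu: +3.4 mg iron for $1.59 (total $4.89, still need 0.0 mg).
Greedy by cheapest-per-mg is optimal for a single linear constraint, so the minimum cost is $4.89.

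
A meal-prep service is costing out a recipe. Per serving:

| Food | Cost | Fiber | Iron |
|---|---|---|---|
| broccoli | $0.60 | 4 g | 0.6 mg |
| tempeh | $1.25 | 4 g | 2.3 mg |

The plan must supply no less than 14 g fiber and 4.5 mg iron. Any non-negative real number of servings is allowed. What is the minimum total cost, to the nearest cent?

$3.02

Two binding constraints pin down two serving amounts, so the optimal mix uses at most two foods. The candidates are each food alone (scaled to the tighter of fiber/iron) and each pair with both constraints tight.
broccoli only: max(14/4, 4.5/0.6) = 7.5 servings → $4.50.
tempeh only: max(14/4, 4.5/2.3) = 3.5 servings → $4.38.
broccoli + tempeh with both tight: 2.088 servings and 1.412 servings → $3.02.
Cheapest feasible corner: $3.02.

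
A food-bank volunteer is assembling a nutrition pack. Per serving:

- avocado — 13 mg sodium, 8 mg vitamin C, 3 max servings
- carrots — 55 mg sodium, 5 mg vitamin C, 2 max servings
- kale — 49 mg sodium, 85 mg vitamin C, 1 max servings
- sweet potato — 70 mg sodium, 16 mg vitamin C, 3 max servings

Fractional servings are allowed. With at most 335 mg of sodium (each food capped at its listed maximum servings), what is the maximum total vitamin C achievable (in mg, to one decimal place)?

Vitamin C per mg sodium: kale 1.735, avocado 0.6154, sweet potato 0.2286, carrots 0.09091.
Take 1 serving of kale: uses 49 mg sodium, +85.0 mg vitamin C (running total 85.0 mg).
Take 3 servings of avocado: uses 39 mg sodium, +24.0 mg vitamin C (running total 109.0 mg).
Take 3 servings of sweet potato: uses 210 mg sodium, +48.0 mg vitamin C (running total 157.0 mg).
Take 0.6727 servings of carrots: uses 37 mg sodium, +3.4 mg vitamin C (running total 160.4 mg).
Filling greedily by vitamin C-per-mg sodium is optimal for one linear limit, giving 160.4 mg.

160.4 mg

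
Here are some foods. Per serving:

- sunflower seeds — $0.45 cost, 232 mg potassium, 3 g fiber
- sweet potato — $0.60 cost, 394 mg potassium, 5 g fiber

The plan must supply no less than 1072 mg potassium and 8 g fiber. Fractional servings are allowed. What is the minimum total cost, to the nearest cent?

Minimising a linear cost over {potassium ≥ 1072, fiber ≥ 8, servings ≥ 0} — the optimum is at a vertex, using one or two foods.
sunflower seeds only: max(1072/232, 8/3) = 4.621 servings → $2.08.
sweet potato only: max(1072/394, 8/5) = 2.721 servings → $1.63.
sunflower seeds + sweet potato: the both-tight solution has a negative serving — not a feasible corner.
Cheapest feasible corner: $1.63.

$1.63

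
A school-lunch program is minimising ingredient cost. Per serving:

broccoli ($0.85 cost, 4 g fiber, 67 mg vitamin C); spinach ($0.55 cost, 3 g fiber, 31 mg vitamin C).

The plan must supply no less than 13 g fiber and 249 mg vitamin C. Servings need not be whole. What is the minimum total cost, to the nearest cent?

$3.16

A basic optimal solution has at most two foods positive. Try each food alone and each pair with both targets met exactly.
broccoli only: max(13/4, 249/67) = 3.716 servings → $3.16.
spinach only: max(13/3, 249/31) = 8.032 servings → $4.42.
broccoli + spinach: the both-tight solution has a negative serving — not a feasible corner.
So the least-cost plan costs $3.16.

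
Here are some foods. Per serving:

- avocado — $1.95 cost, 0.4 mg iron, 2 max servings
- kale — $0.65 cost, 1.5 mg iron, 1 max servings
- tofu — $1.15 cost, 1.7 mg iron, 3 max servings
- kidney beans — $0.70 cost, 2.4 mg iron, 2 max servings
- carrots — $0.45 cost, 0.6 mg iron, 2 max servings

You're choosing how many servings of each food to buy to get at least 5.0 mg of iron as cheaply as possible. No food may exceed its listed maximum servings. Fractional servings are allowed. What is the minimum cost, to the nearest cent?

Cost per mg of iron: kidney beans $0.2917, kale $0.4333, tofu $0.6765, carrots $0.7500, avocado $4.8750.
Take 2 servings of kidney beans: +4.8 mg iron for $1.40 (total $1.40, still need 0.2 mg).
Take 0.1333 servings of kale: +0.2 mg iron for $0.09 (total $1.49, still need 0.0 mg).
Filling from the cheapest source first is optimal under one linear minimum: $1.49.

$1.49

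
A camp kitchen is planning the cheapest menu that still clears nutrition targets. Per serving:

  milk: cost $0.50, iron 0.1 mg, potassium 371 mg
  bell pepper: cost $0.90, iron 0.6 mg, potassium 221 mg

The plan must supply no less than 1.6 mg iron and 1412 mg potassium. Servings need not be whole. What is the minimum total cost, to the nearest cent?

This is a tiny linear program; its minimum lies at a vertex of the feasible set. List the vertices and price them.
milk only: max(1.6/0.1, 1412/371) = 16 servings → $8.00.
bell pepper only: max(1.6/0.6, 1412/221) = 6.389 servings → $5.75.
milk + bell pepper with both tight: 2.462 servings and 2.256 servings → $3.26.
So the least-cost plan costs $3.26.

$3.26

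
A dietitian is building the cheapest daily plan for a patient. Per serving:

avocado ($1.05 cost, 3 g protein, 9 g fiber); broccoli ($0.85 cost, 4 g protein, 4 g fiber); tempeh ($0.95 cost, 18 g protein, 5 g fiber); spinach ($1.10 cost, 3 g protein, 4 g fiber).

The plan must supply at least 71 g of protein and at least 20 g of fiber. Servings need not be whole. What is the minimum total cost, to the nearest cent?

$3.78

Compare the cost at each extreme point of the feasible region.
avocado only: max(71/3, 20/9) = 23.67 servings → $24.85.
broccoli only: max(71/4, 20/4) = 17.75 servings → $15.09.
tempeh only: max(71/18, 20/5) = 4 servings → $3.80.
spinach only: max(71/3, 20/4) = 23.67 servings → $26.03.
avocado + broccoli with both targets exact would need a negative amount; discard.
avocado + tempeh with both tight: 0.03401 servings and 3.939 servings → $3.78.
avocado + spinach: intersection lies outside the first quadrant.
broccoli + tempeh with both tight: 0.09615 servings and 3.923 servings → $3.81.
broccoli + spinach: the both-tight solution has a negative serving — not a feasible corner.
tempeh + spinach with both tight: 3.93 servings and 0.08772 servings → $3.83.
Cheapest feasible corner: $3.78.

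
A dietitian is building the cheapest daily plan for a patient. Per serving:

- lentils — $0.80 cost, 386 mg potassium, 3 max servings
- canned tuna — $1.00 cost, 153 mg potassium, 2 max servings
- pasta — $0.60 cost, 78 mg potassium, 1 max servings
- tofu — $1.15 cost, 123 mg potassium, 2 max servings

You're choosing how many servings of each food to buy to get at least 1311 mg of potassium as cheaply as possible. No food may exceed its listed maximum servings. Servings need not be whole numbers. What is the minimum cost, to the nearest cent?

Cost per mg of potassium: lentils $0.0021, canned tuna $0.0065, pasta $0.0077, tofu $0.0093.
Take 3 servings of lentils: +1158.0 mg potassium for $2.40 (total $2.40, still need 153.0 mg).
Take 1 serving of canned tuna: +153.0 mg potassium for $1.00 (total $3.40, still need 0.0 mg).
Filling from the cheapest source first is optimal under one linear minimum: $3.40.

$3.40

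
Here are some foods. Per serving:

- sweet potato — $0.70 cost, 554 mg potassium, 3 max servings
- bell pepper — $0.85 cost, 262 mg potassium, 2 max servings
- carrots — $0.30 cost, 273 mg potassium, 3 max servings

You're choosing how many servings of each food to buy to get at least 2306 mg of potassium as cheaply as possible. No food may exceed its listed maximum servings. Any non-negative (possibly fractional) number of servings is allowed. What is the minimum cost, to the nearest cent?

$2.78

Cost per mg of potassium: carrots $0.0011, sweet potato $0.0013, bell pepper $0.0032.
Take 3 servings of carrots: +819.0 mg potassium for $0.90 (total $0.90, still need 1487.0 mg).
Take 2.684 servings of sweet potato: +1487.0 mg potassium for $1.88 (total $2.78, still need 0.0 mg).
Filling from the cheapest source first is optimal under one linear minimum: $2.78.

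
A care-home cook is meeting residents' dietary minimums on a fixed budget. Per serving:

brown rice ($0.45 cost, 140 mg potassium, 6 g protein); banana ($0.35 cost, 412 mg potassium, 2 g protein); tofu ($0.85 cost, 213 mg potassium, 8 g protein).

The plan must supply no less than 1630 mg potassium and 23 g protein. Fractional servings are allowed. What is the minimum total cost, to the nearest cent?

$2.32

A basic optimal solution has at most two foods positive. Try each food alone and each pair with both targets met exactly.
brown rice only: max(1630/140, 23/6) = 11.64 servings → $5.24.
banana only: max(1630/412, 23/2) = 11.5 servings → $4.03.
tofu only: max(1630/213, 23/8) = 7.653 servings → $6.50.
brown rice + banana with both tight: 2.836 servings and 2.993 servings → $2.32.
brown rice + tofu with both targets exact would need a negative amount; discard.
banana + tofu with both tight: 2.837 servings and 2.166 servings → $2.83.
Cheapest feasible corner: $2.32.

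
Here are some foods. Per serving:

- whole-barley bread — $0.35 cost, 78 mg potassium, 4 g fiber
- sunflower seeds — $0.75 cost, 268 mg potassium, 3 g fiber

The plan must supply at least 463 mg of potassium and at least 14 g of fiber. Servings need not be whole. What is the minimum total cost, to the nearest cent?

$1.67

Minimising a linear cost over {potassium ≥ 463, fiber ≥ 14, servings ≥ 0} — the optimum is at a vertex, using one or two foods.
whole-barley bread only: max(463/78, 14/4) = 5.936 servings → $2.08.
sunflower seeds only: max(463/268, 14/3) = 4.667 servings → $3.50.
whole-barley bread + sunflower seeds with both tight: 2.82 servings and 0.9069 servings → $1.67.
The minimum over all feasible corners is $1.67.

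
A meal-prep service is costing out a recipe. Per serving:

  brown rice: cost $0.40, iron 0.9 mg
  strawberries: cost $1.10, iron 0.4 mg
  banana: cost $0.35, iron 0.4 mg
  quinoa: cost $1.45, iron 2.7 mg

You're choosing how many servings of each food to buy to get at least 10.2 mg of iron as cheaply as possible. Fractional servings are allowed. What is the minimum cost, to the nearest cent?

$4.53

Cost per mg of iron: brown rice $0.4444, quinoa $0.5370, banana $0.8750, strawberries $2.7500.
With no serving limits, use only brown rice: 10.2 mg / 0.9 mg = 11.33 servings × $0.40 = $4.53.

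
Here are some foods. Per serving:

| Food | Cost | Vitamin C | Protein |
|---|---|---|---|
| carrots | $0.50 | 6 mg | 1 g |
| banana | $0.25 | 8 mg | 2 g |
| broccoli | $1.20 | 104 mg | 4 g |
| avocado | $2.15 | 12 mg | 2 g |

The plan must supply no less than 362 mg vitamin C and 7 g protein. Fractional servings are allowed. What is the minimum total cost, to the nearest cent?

carrots only: max(362/6, 7/1) = 60.33 servings → $30.17.
banana only: max(362/8, 7/2) = 45.25 servings → $11.31.
broccoli only: max(362/104, 7/4) = 3.481 servings → $4.18.
avocado only: max(362/12, 7/2) = 30.17 servings → $64.86.
carrots + banana: the both-tight solution has a negative serving — not a feasible corner.
carrots + broccoli with both targets exact would need a negative amount; discard.
carrots + avocado (both tight): parallel constraints — no distinct corner.
banana + broccoli with both targets exact would need a negative amount; discard.
banana + avocado: intersection lies outside the first quadrant.
broccoli + avocado: the both-tight solution has a negative serving — not a feasible corner.
Cheapest feasible corner: $4.18.

$4.18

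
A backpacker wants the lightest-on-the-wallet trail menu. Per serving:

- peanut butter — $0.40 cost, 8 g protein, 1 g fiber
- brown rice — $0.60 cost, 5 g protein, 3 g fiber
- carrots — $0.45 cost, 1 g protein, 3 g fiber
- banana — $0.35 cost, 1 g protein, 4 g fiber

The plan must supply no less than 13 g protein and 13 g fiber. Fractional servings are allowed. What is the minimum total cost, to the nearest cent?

This is a tiny linear program; its minimum lies at a vertex of the feasible set. List the vertices and price them.
peanut butter only: max(13/8, 13/1) = 13 servings → $5.20.
brown rice only: max(13/5, 13/3) = 4.333 servings → $2.60.
carrots only: max(13/1, 13/3) = 13 servings → $5.85.
banana only: max(13/1, 13/4) = 13 servings → $4.55.
peanut butter + brown rice: intersection lies outside the first quadrant.
peanut butter + carrots with both tight: 1.13 servings and 3.957 servings → $2.23.
peanut butter + banana with both tight: 1.258 servings and 2.935 servings → $1.53.
brown rice + carrots with both tight: 2.167 servings and 2.167 servings → $2.27.
brown rice + banana with both tight: 2.294 servings and 1.529 servings → $1.91.
carrots + banana: the both-tight solution has a negative serving — not a feasible corner.
The minimum over all feasible corners is $1.53.

$1.53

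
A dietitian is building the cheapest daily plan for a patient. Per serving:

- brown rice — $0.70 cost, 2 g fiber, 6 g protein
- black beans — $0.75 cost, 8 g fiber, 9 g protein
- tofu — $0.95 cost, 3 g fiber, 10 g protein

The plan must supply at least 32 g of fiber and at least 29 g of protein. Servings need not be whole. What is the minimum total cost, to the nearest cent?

$3.00

Minimising a linear cost over {fiber ≥ 32, protein ≥ 29, servings ≥ 0} — the optimum is at a vertex, using one or two foods.
brown rice only: max(32/2, 29/6) = 16 servings → $11.20.
black beans only: max(32/8, 29/9) = 4 servings → $3.00.
tofu only: max(32/3, 29/10) = 10.67 servings → $10.13.
brown rice + black beans: intersection lies outside the first quadrant.
brown rice + tofu: the both-tight solution has a negative serving — not a feasible corner.
black beans + tofu with both targets exact would need a negative amount; discard.
So the least-cost plan costs $3.00.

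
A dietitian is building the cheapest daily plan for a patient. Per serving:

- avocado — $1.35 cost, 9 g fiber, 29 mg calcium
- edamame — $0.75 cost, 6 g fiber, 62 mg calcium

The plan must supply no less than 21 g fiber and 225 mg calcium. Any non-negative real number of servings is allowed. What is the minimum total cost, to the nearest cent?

$2.72

For a min-cost LP with two ≥-constraints, a basic feasible solution has at most two positive variables.
avocado only: max(21/9, 225/29) = 7.759 servings → $10.47.
edamame only: max(21/6, 225/62) = 3.629 servings → $2.72.
avocado + edamame: intersection lies outside the first quadrant.
The minimum over all feasible corners is $2.72.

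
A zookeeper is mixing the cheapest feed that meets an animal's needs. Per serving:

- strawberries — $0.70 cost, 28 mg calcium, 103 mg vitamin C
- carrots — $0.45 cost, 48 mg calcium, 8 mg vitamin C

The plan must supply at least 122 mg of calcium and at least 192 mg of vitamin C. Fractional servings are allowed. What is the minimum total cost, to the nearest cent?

$1.91

For a min-cost LP with two ≥-constraints, a basic feasible solution has at most two positive variables.
strawberries only: max(122/28, 192/103) = 4.357 servings → $3.05.
carrots only: max(122/48, 192/8) = 24 servings → $10.80.
strawberries + carrots with both tight: 1.746 servings and 1.523 servings → $1.91.
So the least-cost plan costs $1.91.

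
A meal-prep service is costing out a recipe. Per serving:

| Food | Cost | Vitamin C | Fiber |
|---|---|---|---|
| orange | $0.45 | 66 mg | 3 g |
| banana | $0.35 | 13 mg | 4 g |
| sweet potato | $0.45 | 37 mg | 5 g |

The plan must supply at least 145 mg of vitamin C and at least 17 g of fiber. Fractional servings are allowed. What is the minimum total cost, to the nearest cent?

Check every corner: each single food scaled to meet both minima, and each pair solved so both constraints bind.
orange only: max(145/66, 17/3) = 5.667 servings → $2.55.
banana only: max(145/13, 17/4) = 11.15 servings → $3.90.
sweet potato only: max(145/37, 17/5) = 3.919 servings → $1.76.
orange + banana with both tight: 1.596 servings and 3.053 servings → $1.79.
orange + sweet potato with both tight: 0.4384 servings and 3.137 servings → $1.61.
banana + sweet potato: intersection lies outside the first quadrant.
The minimum over all feasible corners is $1.61.

$1.61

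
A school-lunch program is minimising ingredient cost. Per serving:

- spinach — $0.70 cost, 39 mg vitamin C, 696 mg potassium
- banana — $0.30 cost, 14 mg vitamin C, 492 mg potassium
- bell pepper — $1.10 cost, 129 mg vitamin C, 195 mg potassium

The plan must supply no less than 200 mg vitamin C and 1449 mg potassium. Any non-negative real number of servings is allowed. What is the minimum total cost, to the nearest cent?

$2.15

At the optimum either one food covers both requirements or two foods hit both targets exactly; no other combination can be cheaper.
spinach only: max(200/39, 1449/696) = 5.128 servings → $3.59.
banana only: max(200/14, 1449/492) = 14.29 servings → $4.29.
bell pepper only: max(200/129, 1449/195) = 7.431 servings → $8.17.
spinach + banana with both targets exact would need a negative amount; discard.
spinach + bell pepper with both tight: 1.8 servings and 1.006 servings → $2.37.
banana + bell pepper with both tight: 2.435 servings and 1.286 servings → $2.15.
So the least-cost plan costs $2.15.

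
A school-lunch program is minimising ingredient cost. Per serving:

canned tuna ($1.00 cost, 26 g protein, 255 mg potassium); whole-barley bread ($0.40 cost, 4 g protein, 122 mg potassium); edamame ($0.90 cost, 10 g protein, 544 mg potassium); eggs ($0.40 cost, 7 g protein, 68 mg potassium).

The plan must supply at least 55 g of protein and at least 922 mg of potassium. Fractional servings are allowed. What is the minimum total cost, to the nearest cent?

$2.56

At the optimum either one food covers both requirements or two foods hit both targets exactly; no other combination can be cheaper.
canned tuna only: max(55/26, 922/255) = 3.616 servings → $3.62.
whole-barley bread only: max(55/4, 922/122) = 13.75 servings → $5.50.
edamame only: max(55/10, 922/544) = 5.5 servings → $4.95.
eggs only: max(55/7, 922/68) = 13.56 servings → $5.42.
canned tuna + whole-barley bread with both tight: 1.404 servings and 4.622 servings → $3.25.
canned tuna + edamame with both tight: 1.785 servings and 0.8579 servings → $2.56.
canned tuna + eggs: intersection lies outside the first quadrant.
whole-barley bread + edamame with both targets exact would need a negative amount; discard.
whole-barley bread + eggs with both tight: 4.663 servings and 5.192 servings → $3.94.
edamame + eggs with both tight: 0.8676 servings and 6.618 servings → $3.43.
So the least-cost plan costs $2.56.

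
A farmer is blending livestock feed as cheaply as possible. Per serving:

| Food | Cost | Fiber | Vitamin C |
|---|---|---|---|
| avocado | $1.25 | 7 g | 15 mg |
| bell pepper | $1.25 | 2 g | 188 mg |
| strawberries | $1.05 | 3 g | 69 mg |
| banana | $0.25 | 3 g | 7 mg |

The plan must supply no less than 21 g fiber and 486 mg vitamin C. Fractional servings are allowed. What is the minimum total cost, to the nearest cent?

A basic optimal solution has at most two foods positive. Try each food alone and each pair with both targets met exactly.
avocado only: max(21/7, 486/15) = 32.4 servings → $40.50.
bell pepper only: max(21/2, 486/188) = 10.5 servings → $13.12.
strawberries only: max(21/3, 486/69) = 7.043 servings → $7.40.
banana only: max(21/3, 486/7) = 69.43 servings → $17.36.
avocado + bell pepper with both tight: 2.314 servings and 2.4 servings → $5.89.
avocado + strawberries: the both-tight solution has a negative serving — not a feasible corner.
avocado + banana: the both-tight solution has a negative serving — not a feasible corner.
bell pepper + strawberries with both tight: 0.02113 servings and 6.986 servings → $7.36.
bell pepper + banana with both tight: 2.384 servings and 5.411 servings → $4.33.
strawberries + banana with both targets exact would need a negative amount; discard.
So the least-cost plan costs $4.33.

$4.33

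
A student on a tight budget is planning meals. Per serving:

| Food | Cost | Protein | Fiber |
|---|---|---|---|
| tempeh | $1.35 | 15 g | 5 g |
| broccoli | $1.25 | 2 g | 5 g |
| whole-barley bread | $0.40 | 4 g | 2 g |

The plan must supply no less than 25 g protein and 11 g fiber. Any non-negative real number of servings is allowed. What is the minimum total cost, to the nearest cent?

$2.41

tempeh only: max(25/15, 11/5) = 2.2 servings → $2.97.
broccoli only: max(25/2, 11/5) = 12.5 servings → $15.62.
whole-barley bread only: max(25/4, 11/2) = 6.25 servings → $2.50.
tempeh + broccoli with both tight: 1.585 servings and 0.6154 servings → $2.91.
tempeh + whole-barley bread with both tight: 0.6 servings and 4 servings → $2.41.
broccoli + whole-barley bread: intersection lies outside the first quadrant.
So the least-cost plan costs $2.41.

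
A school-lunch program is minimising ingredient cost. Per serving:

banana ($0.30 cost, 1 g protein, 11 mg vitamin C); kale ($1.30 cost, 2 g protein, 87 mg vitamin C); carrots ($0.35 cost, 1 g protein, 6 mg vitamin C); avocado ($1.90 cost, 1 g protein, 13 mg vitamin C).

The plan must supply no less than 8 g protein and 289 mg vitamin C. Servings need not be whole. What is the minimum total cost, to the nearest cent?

For a min-cost LP with two ≥-constraints, a basic feasible solution has at most two positive variables.
banana only: max(8/1, 289/11) = 26.27 servings → $7.88.
kale only: max(8/2, 289/87) = 4 servings → $5.20.
carrots only: max(8/1, 289/6) = 48.17 servings → $16.86.
avocado only: max(8/1, 289/13) = 22.23 servings → $42.24.
banana + kale with both tight: 1.815 servings and 3.092 servings → $4.56.
banana + carrots: the both-tight solution has a negative serving — not a feasible corner.
banana + avocado with both targets exact would need a negative amount; discard.
kale + carrots with both tight: 3.213 servings and 1.573 servings → $4.73.
kale + avocado with both tight: 3.033 servings and 1.934 servings → $7.62.
carrots + avocado with both targets exact would need a negative amount; discard.
So the least-cost plan costs $4.56.

$4.56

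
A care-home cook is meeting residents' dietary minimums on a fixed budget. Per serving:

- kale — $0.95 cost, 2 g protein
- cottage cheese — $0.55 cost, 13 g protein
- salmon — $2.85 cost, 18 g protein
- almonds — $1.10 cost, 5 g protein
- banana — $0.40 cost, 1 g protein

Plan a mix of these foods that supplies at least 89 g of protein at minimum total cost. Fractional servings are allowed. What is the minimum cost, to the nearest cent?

$3.77

Cost per g of protein: cottage cheese $0.0423, salmon $0.1583, almonds $0.2200, banana $0.4000, kale $0.4750.
With no serving limits, use only cottage cheese: 89 g / 13 g = 6.846 servings × $0.55 = $3.77.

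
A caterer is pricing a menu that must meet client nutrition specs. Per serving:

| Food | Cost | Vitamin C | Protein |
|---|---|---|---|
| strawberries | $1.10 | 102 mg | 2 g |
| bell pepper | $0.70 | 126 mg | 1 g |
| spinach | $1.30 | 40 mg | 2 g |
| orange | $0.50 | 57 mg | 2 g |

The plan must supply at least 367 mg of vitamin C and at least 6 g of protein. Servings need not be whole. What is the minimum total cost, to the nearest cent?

An LP optimum is at a vertex; with two nutrient constraints at most two foods are used. Check each candidate.
strawberries only: max(367/102, 6/2) = 3.598 servings → $3.96.
bell pepper only: max(367/126, 6/1) = 6 servings → $4.20.
spinach only: max(367/40, 6/2) = 9.175 servings → $11.93.
orange only: max(367/57, 6/2) = 6.439 servings → $3.22.
strawberries + bell pepper with both tight: 2.593 servings and 0.8133 servings → $3.42.
strawberries + spinach with both targets exact would need a negative amount; discard.
strawberries + orange with both targets exact would need a negative amount; discard.
bell pepper + spinach with both tight: 2.33 servings and 1.835 servings → $4.02.
bell pepper + orange with both tight: 2.01 servings and 1.995 servings → $2.40.
spinach + orange: intersection lies outside the first quadrant.
Cheapest feasible corner: $2.40.

$2.40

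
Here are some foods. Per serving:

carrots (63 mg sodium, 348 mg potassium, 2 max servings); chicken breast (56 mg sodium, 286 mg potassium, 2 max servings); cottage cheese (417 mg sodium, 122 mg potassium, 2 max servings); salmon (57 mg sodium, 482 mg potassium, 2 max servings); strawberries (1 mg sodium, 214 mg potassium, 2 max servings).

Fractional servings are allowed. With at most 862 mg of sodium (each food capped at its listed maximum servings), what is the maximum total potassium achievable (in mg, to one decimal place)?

Potassium per mg sodium: strawberries 214, salmon 8.456, carrots 5.524, chicken breast 5.107, cottage cheese 0.2926.
Take 2 servings of strawberries: uses 2 mg sodium, +428.0 mg potassium (running total 428.0 mg).
Take 2 servings of salmon: uses 114 mg sodium, +964.0 mg potassium (running total 1392.0 mg).
Take 2 servings of carrots: uses 126 mg sodium, +696.0 mg potassium (running total 2088.0 mg).
Take 2 servings of chicken breast: uses 112 mg sodium, +572.0 mg potassium (running total 2660.0 mg).
Take 1.218 servings of cottage cheese: uses 508 mg sodium, +148.6 mg potassium (running total 2808.6 mg).
Filling greedily by potassium-per-mg sodium is optimal for one linear limit, giving 2808.6 mg.

2808.6 mg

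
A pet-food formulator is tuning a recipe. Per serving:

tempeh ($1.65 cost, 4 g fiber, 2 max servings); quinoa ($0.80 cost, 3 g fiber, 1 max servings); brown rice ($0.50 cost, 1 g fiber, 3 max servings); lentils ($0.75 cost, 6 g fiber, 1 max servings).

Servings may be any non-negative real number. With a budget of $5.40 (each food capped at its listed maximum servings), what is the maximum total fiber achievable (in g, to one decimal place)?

Fiber per dollar: lentils 8, quinoa 3.75, tempeh 2.424, brown rice 2.
Take 1 serving of lentils: spends $0.75, +6.0 g fiber (running total 6.0 g).
Take 1 serving of quinoa: spends $0.80, +3.0 g fiber (running total 9.0 g).
Take 2 servings of tempeh: spends $3.30, +8.0 g fiber (running total 17.0 g).
Take 1.1 servings of brown rice: spends $0.55, +1.1 g fiber (running total 18.1 g).
Filling greedily by fiber-per-dollar is optimal for one linear limit, giving 18.1 g.

18.1 g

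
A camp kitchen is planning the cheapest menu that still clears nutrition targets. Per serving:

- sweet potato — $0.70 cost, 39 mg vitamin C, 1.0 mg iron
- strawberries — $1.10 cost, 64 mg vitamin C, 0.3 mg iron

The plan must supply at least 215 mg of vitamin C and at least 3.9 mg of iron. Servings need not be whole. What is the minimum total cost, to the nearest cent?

This is a tiny linear program; its minimum lies at a vertex of the feasible set. List the vertices and price them.
sweet potato only: max(215/39, 3.9/1.0) = 5.513 servings → $3.86.
strawberries only: max(215/64, 3.9/0.3) = 13 servings → $14.30.
sweet potato + strawberries with both tight: 3.539 servings and 1.203 servings → $3.80.
The minimum over all feasible corners is $3.80.

$3.80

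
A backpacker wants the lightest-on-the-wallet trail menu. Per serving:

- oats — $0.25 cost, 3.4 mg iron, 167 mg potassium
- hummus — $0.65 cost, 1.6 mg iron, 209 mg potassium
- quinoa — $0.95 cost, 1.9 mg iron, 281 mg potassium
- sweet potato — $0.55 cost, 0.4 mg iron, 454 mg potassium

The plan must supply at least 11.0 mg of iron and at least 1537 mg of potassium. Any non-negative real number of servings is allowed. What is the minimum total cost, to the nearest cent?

$2.00

An LP optimum is at a vertex; with two nutrient constraints at most two foods are used. Check each candidate.
oats only: max(11.0/3.4, 1537/167) = 9.204 servings → $2.30.
hummus only: max(11.0/1.6, 1537/209) = 7.354 servings → $4.78.
quinoa only: max(11.0/1.9, 1537/281) = 5.789 servings → $5.50.
sweet potato only: max(11.0/0.4, 1537/454) = 27.5 servings → $15.12.
oats + hummus with both targets exact would need a negative amount; discard.
oats + quinoa with both tight: 0.2675 servings and 5.311 servings → $5.11.
oats + sweet potato with both tight: 2.965 servings and 2.295 servings → $2.00.
hummus + quinoa with both tight: 3.251 servings and 3.051 servings → $5.01.
hummus + sweet potato with both tight: 6.813 servings and 0.2492 servings → $4.57.
quinoa + sweet potato with both targets exact would need a negative amount; discard.
The minimum over all feasible corners is $2.00.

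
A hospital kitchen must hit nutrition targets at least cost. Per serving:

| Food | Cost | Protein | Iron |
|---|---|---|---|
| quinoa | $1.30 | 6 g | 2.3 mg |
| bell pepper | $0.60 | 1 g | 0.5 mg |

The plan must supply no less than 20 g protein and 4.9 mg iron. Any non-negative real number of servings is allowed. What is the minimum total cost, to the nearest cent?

Two binding constraints pin down two serving amounts, so the optimal mix uses at most two foods. The candidates are each food alone (scaled to the tighter of protein/iron) and each pair with both constraints tight.
quinoa only: max(20/6, 4.9/2.3) = 3.333 servings → $4.33.
bell pepper only: max(20/1, 4.9/0.5) = 20 servings → $12.00.
quinoa + bell pepper with both targets exact would need a negative amount; discard.
So the least-cost plan costs $4.33.

$4.33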